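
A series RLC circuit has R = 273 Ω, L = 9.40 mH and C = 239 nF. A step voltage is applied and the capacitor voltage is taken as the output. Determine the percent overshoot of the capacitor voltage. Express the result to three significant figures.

%OS ≈ 5.08%

For a series RLC circuit (capacitor voltage as output), ω_n = 1/√(LC) = 1/√(9.40 mH · 239 nF) = 21100 rad/s.
ζ = (R/2)·√(C/L) = (273/2)·√(239 nF/9.40 mH) = 0.688.
%OS = 100·exp(−πζ/√(1−ζ²)) = 5.08%.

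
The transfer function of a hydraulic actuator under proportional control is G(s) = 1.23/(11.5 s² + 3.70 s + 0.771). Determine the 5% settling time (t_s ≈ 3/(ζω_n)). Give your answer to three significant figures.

t_s ≈ 18.6 s

Dividing through by 11.5: denominator becomes s² + 0.3217 s + 0.06704.
So ω_n = √0.06704 = 0.259 rad/s and ζ = 0.3217/(2·0.259) = 0.621.
t_s ≈ 3/(ζω_n) = 18.6 s.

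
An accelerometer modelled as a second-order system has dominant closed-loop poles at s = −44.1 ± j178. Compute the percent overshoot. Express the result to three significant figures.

With σ = 44.1, ω_d = 178: ω_n = √(σ²+ω_d²) = 183 rad/s, ζ = σ/ω_n = 0.240.
%OS = 100·exp(−πζ/√(1−ζ²)) = 45.9%.

%OS ≈ 45.9%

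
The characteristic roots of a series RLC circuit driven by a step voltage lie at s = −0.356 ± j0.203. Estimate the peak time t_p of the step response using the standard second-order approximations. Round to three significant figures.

t_p ≈ 15.5 s

t_p = π/ω_d with ω_d = 0.203 (the imaginary part), so t_p = 15.5 s.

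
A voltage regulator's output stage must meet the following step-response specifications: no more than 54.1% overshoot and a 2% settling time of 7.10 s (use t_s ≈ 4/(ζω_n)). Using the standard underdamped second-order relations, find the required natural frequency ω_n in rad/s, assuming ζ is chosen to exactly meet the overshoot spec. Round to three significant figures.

ω_n ≈ 2.94 rad/s

Inverting the overshoot relation: ζ = |ln 0.541|/√(π² + ln²0.541) = 0.192.
From t_s ≈ 4/(ζω_n): ω_n = 4/(ζ·t_s) = 4/(0.192·7.10) = 2.94 rad/s.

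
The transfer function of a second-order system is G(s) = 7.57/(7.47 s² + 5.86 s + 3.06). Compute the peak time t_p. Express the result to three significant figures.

Dividing through by 7.47: denominator becomes s² + 0.7845 s + 0.4096.
So ω_n = √0.4096 = 0.640 rad/s and ζ = 0.7845/(2·0.640) = 0.613.
ω_d = ω_n√(1−ζ²) = 0.506 rad/s. t_p = π/ω_d = 6.21 s.

t_p ≈ 6.21 s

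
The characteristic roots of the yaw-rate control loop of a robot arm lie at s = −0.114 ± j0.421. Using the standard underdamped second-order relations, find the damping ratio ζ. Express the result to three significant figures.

|pole| = ω_n = √(0.114² + 0.421²) = 0.436 rad/s; ζ = cos θ = σ/ω_n = 0.261.

ζ ≈ 0.261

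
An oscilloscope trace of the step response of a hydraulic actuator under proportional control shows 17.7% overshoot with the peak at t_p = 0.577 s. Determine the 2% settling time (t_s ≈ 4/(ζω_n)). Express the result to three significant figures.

From the overshoot, ζ = −ln(OS)/√(π²+ln²(OS)) = 0.483.
t_p = π/ω_d ⇒ ω_d = 5.44 rad/s; then ω_n = ω_d/√(1−ζ²) = 6.22 rad/s.
t_s ≈ 4/(ζω_n) = 4/(0.483·6.22) = 1.33 s.

t_s ≈ 1.33 s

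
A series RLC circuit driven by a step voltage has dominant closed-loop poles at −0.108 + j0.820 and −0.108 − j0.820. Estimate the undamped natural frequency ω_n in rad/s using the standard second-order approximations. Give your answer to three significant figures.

With σ = 0.108, ω_d = 0.820: ω_n = √(σ²+ω_d²) = 0.827 rad/s, ζ = σ/ω_n = 0.131.

ω_n ≈ 0.827 rad/s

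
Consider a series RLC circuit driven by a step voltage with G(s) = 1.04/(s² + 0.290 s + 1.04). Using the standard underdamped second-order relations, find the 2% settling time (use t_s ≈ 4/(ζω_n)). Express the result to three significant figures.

Matching coefficients with s² + 2ζω_n s + ω_n² gives ω_n² = 1.04 ⇒ ω_n = 1.02 rad/s, and ζ = 0.290/(2ω_n) = 0.142.
t_s ≈ 4/(ζω_n) = 4/(0.142·1.02) = 27.6 s.

t_s ≈ 27.6 s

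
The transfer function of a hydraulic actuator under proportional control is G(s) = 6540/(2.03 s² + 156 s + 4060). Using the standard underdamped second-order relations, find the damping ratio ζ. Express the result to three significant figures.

Dividing through by 2.03: denominator becomes s² + 76.85 s + 2000.
So ω_n = √2000 = 44.7 rad/s and ζ = 76.85/(2·44.7) = 0.859.

ζ ≈ 0.859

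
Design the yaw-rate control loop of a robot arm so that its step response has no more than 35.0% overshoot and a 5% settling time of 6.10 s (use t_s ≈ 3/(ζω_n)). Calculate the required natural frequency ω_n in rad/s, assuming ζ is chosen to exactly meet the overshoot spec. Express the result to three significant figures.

ω_n ≈ 1.55 rad/s

From %OS = 100·exp(−πζ/√(1−ζ²)), invert to get ζ = −ln(OS)/√(π² + ln²(OS)) with OS = 0.350.
−ln 0.350 = 1.050, so ζ = 1.050/√(π² + 1.102) = 0.317.
From t_s ≈ 3/(ζω_n): ω_n = 3/(ζ·t_s) = 3/(0.317·6.10) = 1.55 rad/s.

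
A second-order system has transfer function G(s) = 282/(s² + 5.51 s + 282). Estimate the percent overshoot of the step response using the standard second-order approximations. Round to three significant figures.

%OS ≈ 59.3%

Comparing the denominator to s² + 2ζω_n s + ω_n²: ω_n = √282 = 16.8 rad/s, and 2ζω_n = 5.51 so ζ = 5.51/(2·16.8) = 0.164.
%OS = 100 e^{−πζ/√(1−ζ²)} with ζ = 0.164 gives 59.3%.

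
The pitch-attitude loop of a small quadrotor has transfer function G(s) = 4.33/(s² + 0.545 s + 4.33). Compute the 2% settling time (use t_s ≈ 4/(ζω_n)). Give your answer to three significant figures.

t_s ≈ 14.7 s

ω_n = √4.33 = 2.08 rad/s; ζ = 0.545/(2·2.08) = 0.131.
t_s ≈ 4/(ζω_n) = 4/(0.131·2.08) = 14.7 s.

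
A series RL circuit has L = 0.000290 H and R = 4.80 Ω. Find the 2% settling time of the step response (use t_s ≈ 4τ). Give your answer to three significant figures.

t_s ≈ 0.000242 s

τ = L/R = 0.000290/4.80 = 0.0000604 s.
t_s ≈ 4τ = 0.000242 s.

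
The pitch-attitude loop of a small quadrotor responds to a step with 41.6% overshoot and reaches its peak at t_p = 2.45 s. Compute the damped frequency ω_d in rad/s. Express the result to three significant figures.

ω_d ≈ 1.28 rad/s

t_p = π/ω_d, so ω_d = π/2.45 = 1.28 rad/s.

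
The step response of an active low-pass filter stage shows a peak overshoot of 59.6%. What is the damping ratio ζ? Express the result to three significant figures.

ζ ≈ 0.163

Inverting the overshoot relation: ζ = |ln 0.596|/√(π² + ln²0.596) = 0.163.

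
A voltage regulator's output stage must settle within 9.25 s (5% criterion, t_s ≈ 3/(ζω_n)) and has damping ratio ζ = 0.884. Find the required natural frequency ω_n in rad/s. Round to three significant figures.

ω_n ≈ 0.367 rad/s

Rearranging t_s ≈ 3/(ζω_n) gives ω_n = 3/(ζ·t_s) = 3/(0.884 × 9.25) = 0.367 rad/s.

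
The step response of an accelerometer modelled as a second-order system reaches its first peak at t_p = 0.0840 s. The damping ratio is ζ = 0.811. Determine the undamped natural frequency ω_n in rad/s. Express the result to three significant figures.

Peak time t_p = π/ω_d, so ω_d = π/t_p = π/0.0840 = 37.4 rad/s.
ω_n = ω_d/√(1−ζ²) = 37.4/√0.342 = 63.9 rad/s.

ω_n ≈ 63.9 rad/s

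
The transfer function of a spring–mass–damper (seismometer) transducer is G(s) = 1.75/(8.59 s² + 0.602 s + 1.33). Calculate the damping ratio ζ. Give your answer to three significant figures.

Dividing through by 8.59: denominator becomes s² + 0.07008 s + 0.1548.
So ω_n = √0.1548 = 0.393 rad/s and ζ = 0.07008/(2·0.393) = 0.0891.

ζ ≈ 0.0891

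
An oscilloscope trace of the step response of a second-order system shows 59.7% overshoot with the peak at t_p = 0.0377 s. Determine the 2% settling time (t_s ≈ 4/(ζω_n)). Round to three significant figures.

t_s ≈ 0.292 s

From the overshoot, ζ = −ln(OS)/√(π²+ln²(OS)) = 0.162.
From t_p = π/ω_d, ω_d = π/0.0377 = 83.3 rad/s, so ω_n = ω_d/√(1−ζ²) = 84.4 rad/s.
t_s ≈ 4/(ζω_n) = 4/(0.162·84.4) = 0.292 s.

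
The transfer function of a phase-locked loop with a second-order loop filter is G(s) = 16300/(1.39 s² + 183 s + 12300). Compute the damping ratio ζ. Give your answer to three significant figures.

Dividing through by 1.39: denominator becomes s² + 131.7 s + 8849.
So ω_n = √8849 = 94.1 rad/s and ζ = 131.7/(2·94.1) = 0.700.

ζ ≈ 0.700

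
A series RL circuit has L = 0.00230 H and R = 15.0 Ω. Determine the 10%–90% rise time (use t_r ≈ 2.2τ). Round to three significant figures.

t_r ≈ 0.000337 s

τ = L/R = 0.00230/15.0 = 0.000153 s.
t_r ≈ 2.2τ = 0.000337 s.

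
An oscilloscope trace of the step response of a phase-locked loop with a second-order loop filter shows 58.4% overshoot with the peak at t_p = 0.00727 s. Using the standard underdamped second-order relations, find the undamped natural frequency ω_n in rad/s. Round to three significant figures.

ζ from %OS: ζ = |ln 0.584|/√(π²+ln²0.584) = 0.169.
t_p = π/ω_d ⇒ ω_d = 432 rad/s; then ω_n = ω_d/√(1−ζ²) = 438 rad/s.

ω_n ≈ 438 rad/s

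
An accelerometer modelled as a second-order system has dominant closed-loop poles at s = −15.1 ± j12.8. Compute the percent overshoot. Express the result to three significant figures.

The poles are at −σ ± jω_d with σ = 15.1 and ω_d = 12.8, so ω_n = √(σ²+ω_d²) = 19.8 rad/s and ζ = σ/ω_n = 0.763.
%OS = 100·exp(−πζ/√(1−ζ²)) = 2.46%.

%OS ≈ 2.46%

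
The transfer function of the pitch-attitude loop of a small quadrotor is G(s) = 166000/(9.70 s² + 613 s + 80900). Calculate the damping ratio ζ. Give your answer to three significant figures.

ζ ≈ 0.346

Dividing through by 9.70: denominator becomes s² + 63.20 s + 8340.
So ω_n = √8340 = 91.3 rad/s and ζ = 63.20/(2·91.3) = 0.346.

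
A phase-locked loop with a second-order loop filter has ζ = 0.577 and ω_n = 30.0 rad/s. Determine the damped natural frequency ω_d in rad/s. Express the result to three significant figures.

ω_d = ω_n√(1−ζ²) = 30.0·√0.667 = 24.5 rad/s.

ω_d ≈ 24.5 rad/s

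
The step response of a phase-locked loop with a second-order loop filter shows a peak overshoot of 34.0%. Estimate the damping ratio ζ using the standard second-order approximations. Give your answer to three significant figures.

ζ = −ln(OS)/√(π² + (ln OS)²). With OS = 0.340, ln OS = −1.079 and ζ = 1.079/3.322 = 0.325.

ζ ≈ 0.325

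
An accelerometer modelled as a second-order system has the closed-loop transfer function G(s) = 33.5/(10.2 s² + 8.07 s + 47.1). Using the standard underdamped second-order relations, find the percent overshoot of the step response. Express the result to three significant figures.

Dividing through by 10.2: denominator becomes s² + 0.7912 s + 4.618.
So ω_n = √4.618 = 2.15 rad/s and ζ = 0.7912/(2·2.15) = 0.184.
%OS = 100 e^{−πζ/√(1−ζ²)} with ζ = 0.184 gives 55.5%.

%OS ≈ 55.5%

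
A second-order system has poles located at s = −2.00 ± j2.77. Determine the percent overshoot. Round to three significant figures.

With σ = 2.00, ω_d = 2.77: ω_n = √(σ²+ω_d²) = 3.42 rad/s, ζ = σ/ω_n = 0.585.
Overshoot: exp(−π·0.585/√(1−0.585²)) = 0.103, i.e. 10.3%.

%OS ≈ 10.3%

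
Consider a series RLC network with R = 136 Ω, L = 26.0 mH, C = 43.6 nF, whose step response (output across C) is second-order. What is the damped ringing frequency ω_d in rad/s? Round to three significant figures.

For a series RLC circuit (capacitor voltage as output), ω_n = 1/√(LC) = 1/√(26.0 mH · 43.6 nF) = 29700 rad/s.
ζ = (R/2)·√(C/L) = (136/2)·√(43.6 nF/26.0 mH) = 0.0881.
The damped frequency ω_d = ω_n√(1−ζ²) = 29600 rad/s.

ω_d ≈ 29600 rad/s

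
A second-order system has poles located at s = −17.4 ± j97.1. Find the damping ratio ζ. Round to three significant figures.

The poles are at −σ ± jω_d with σ = 17.4 and ω_d = 97.1, so ω_n = √(σ²+ω_d²) = 98.6 rad/s and ζ = σ/ω_n = 0.176.

ζ ≈ 0.176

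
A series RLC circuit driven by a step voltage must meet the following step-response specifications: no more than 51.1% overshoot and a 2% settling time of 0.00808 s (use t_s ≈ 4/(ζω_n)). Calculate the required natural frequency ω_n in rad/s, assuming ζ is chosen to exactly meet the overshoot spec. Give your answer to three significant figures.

ω_n ≈ 2370 rad/s

ζ = −ln(OS)/√(π² + (ln OS)²). With OS = 0.511, ln OS = −0.6714 and ζ = 0.6714/3.213 = 0.209.
From t_s ≈ 4/(ζω_n): ω_n = 4/(ζ·t_s) = 4/(0.209·0.00808) = 2370 rad/s.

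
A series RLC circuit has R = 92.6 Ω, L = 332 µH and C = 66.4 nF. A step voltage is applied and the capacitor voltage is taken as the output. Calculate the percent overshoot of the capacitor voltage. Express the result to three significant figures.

For a series RLC circuit (capacitor voltage as output), ω_n = 1/√(LC) = 1/√(332 µH · 66.4 nF) = 213000 rad/s.
ζ = (R/2)·√(C/L) = (92.6/2)·√(66.4 nF/332 µH) = 0.655.
%OS = 100·exp(−πζ/√(1−ζ²)) = 6.58%.

%OS ≈ 6.58%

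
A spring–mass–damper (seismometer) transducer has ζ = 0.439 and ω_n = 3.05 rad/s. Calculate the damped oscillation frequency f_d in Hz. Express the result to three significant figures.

ω_d = ω_n√(1−ζ²) = 3.05·√0.807 = 2.74 rad/s.
f_d = ω_d/(2π) = 0.436 Hz.

f_d ≈ 0.436 Hz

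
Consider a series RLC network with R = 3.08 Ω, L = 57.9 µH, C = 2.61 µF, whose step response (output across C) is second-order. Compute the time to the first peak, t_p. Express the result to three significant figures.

For a series RLC circuit (capacitor voltage as output), ω_n = 1/√(LC) = 1/√(57.9 µH · 2.61 µF) = 81300 rad/s.
ζ = (R/2)·√(C/L) = (3.08/2)·√(2.61 µF/57.9 µH) = 0.327.
ω_d = ω_n√(1−ζ²) = 76900 rad/s. t_p = π/ω_d = 0.0000409 s.

t_p ≈ 0.0000409 s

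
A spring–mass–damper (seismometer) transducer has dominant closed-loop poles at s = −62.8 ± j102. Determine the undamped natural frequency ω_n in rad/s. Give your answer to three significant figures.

|pole| = ω_n = √(62.8² + 102²) = 120 rad/s; ζ = cos θ = σ/ω_n = 0.524.

ω_n ≈ 120 rad/s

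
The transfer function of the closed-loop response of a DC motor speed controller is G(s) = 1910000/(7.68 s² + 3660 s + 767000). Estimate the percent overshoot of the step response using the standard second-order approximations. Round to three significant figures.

%OS ≈ 2.72%

Dividing through by 7.68: denominator becomes s² + 476.6 s + 99870.
So ω_n = √99870 = 316 rad/s and ζ = 476.6/(2·316) = 0.754.
%OS = 100·exp(−πζ/√(1−ζ²)) = 2.72%.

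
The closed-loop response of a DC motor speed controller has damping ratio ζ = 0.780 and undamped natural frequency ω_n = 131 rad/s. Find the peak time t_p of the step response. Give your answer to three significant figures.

The damped frequency is ω_d = ω_n√(1−ζ²) = 131·√(1−0.608) = 82.0 rad/s.
Peak time t_p = π/ω_d = π/82.0 = 0.0383 s.

t_p ≈ 0.0383 s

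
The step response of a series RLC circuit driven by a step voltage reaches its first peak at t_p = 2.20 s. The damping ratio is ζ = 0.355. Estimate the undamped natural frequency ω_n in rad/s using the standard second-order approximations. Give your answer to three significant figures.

ω_n ≈ 1.53 rad/s

Peak time t_p = π/ω_d, so ω_d = π/t_p = π/2.20 = 1.43 rad/s.
ω_n = ω_d/√(1−ζ²) = 1.43/√0.874 = 1.53 rad/s.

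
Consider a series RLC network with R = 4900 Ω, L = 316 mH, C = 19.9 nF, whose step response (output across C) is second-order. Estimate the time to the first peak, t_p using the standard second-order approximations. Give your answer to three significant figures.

t_p ≈ 0.000316 s

For a series RLC circuit (capacitor voltage as output), ω_n = 1/√(LC) = 1/√(316 mH · 19.9 nF) = 12600 rad/s.
ζ = (R/2)·√(C/L) = (4900/2)·√(19.9 nF/316 mH) = 0.615.
ω_d = ω_n√(1−ζ²) = 9950 rad/s. t_p = π/ω_d = 0.000316 s.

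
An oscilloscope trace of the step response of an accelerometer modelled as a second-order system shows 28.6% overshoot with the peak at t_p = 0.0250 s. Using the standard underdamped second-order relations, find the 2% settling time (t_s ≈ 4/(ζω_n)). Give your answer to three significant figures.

t_s ≈ 0.0799 s

The overshoot fixes ζ = −ln(OS)/√(π²+ln²(OS)) = 0.370.
From t_p = π/ω_d, ω_d = π/0.0250 = 126 rad/s, so ω_n = ω_d/√(1−ζ²) = 135 rad/s.
t_s ≈ 4/(ζω_n) = 4/(0.370·135) = 0.0799 s.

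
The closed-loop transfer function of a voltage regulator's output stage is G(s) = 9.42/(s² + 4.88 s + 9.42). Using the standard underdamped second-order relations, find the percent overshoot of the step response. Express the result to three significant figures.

Matching coefficients with s² + 2ζω_n s + ω_n² gives ω_n² = 9.42 ⇒ ω_n = 3.07 rad/s, and ζ = 4.88/(2ω_n) = 0.795.
%OS = 100·exp(−πζ/√(1−ζ²)) = 1.63%.

%OS ≈ 1.63%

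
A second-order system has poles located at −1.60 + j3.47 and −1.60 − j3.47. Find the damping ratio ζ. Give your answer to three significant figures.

|pole| = ω_n = √(1.60² + 3.47²) = 3.82 rad/s; ζ = cos θ = σ/ω_n = 0.419.

ζ ≈ 0.419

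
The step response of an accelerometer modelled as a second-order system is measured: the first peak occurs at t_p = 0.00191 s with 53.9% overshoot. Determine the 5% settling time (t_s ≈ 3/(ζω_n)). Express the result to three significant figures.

t_s ≈ 0.00927 s

From the overshoot, ζ = −ln(OS)/√(π²+ln²(OS)) = 0.193.
t_p = π/ω_d ⇒ ω_d = 1640 rad/s; then ω_n = ω_d/√(1−ζ²) = 1680 rad/s.
t_s ≈ 3/(ζω_n) = 3/(0.193·1680) = 0.00927 s.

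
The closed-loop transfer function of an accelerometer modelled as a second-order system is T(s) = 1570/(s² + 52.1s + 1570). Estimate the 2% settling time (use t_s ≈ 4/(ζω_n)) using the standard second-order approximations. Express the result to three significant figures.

t_s ≈ 0.154 s

ω_n = √1570 = 39.6 rad/s; ζ = 52.1/(2·39.6) = 0.657.
t_s ≈ 4/(ζω_n) = 4/(0.657·39.6) = 0.154 s.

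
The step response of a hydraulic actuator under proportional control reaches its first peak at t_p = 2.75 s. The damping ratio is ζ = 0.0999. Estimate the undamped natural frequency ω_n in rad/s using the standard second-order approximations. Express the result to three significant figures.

ω_n ≈ 1.15 rad/s

Peak time t_p = π/ω_d, so ω_d = π/t_p = π/2.75 = 1.14 rad/s.
ω_n = ω_d/√(1−ζ²) = 1.14/√0.990 = 1.15 rad/s.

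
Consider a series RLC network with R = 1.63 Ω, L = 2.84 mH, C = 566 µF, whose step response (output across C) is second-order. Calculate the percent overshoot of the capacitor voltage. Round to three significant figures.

For a series RLC circuit (capacitor voltage as output), ω_n = 1/√(LC) = 1/√(2.84 mH · 566 µF) = 789 rad/s.
ζ = (R/2)·√(C/L) = (1.63/2)·√(566 µF/2.84 mH) = 0.364.
%OS = 100·exp(−πζ/√(1−ζ²)) = 29.3%.

%OS ≈ 29.3%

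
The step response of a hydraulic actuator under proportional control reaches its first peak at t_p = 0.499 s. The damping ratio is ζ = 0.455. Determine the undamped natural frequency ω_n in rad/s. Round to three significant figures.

Peak time t_p = π/ω_d, so ω_d = π/t_p = π/0.499 = 6.30 rad/s.
ω_n = ω_d/√(1−ζ²) = 6.30/√0.793 = 7.07 rad/s.

ω_n ≈ 7.07 rad/s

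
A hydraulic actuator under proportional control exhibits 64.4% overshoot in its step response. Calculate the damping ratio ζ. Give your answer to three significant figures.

Inverting the overshoot relation: ζ = |ln 0.644|/√(π² + ln²0.644) = 0.139.

ζ ≈ 0.139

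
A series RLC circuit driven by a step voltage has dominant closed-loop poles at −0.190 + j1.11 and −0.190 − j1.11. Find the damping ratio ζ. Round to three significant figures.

ζ ≈ 0.169

With σ = 0.190, ω_d = 1.11: ω_n = √(σ²+ω_d²) = 1.13 rad/s, ζ = σ/ω_n = 0.169.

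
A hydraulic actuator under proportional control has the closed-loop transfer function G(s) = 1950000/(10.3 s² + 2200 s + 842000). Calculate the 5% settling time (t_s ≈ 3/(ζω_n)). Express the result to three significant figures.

t_s ≈ 0.0281 s

Dividing through by 10.3: denominator becomes s² + 213.6 s + 81750.
So ω_n = √81750 = 286 rad/s and ζ = 213.6/(2·286) = 0.374.
t_s ≈ 3/(ζω_n) = 0.0281 s.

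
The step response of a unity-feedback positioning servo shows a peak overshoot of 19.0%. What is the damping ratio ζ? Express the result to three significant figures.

ζ ≈ 0.467

Inverting the overshoot relation: ζ = |ln 0.190|/√(π² + ln²0.190) = 0.467.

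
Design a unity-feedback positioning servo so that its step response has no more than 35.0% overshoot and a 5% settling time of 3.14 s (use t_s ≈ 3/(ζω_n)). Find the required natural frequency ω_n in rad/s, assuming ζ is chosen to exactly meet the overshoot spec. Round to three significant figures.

From %OS = 100·exp(−πζ/√(1−ζ²)), invert to get ζ = −ln(OS)/√(π² + ln²(OS)) with OS = 0.350.
−ln 0.350 = 1.050, so ζ = 1.050/√(π² + 1.102) = 0.317.
Then ω_n = 3/(ζ t_s) = 3/(0.317 × 3.14) = 3.01 rad/s.

ω_n ≈ 3.01 rad/s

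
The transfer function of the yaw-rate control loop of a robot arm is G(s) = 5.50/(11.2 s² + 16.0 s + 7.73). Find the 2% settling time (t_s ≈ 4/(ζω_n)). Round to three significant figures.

t_s ≈ 5.60 s

Dividing through by 11.2: denominator becomes s² + 1.429 s + 0.6902.
So ω_n = √0.6902 = 0.831 rad/s and ζ = 1.429/(2·0.831) = 0.860.
t_s ≈ 4/(ζω_n) = 5.60 s.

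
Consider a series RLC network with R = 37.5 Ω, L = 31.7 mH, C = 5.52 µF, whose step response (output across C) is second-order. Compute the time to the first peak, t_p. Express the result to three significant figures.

t_p ≈ 0.00136 s

For a series RLC circuit (capacitor voltage as output), ω_n = 1/√(LC) = 1/√(31.7 mH · 5.52 µF) = 2390 rad/s.
ζ = (R/2)·√(C/L) = (37.5/2)·√(5.52 µF/31.7 mH) = 0.247.
ω_d = 2390·√(1 − 0.247²) = 2320 rad/s. t_p = π/ω_d = 0.00136 s.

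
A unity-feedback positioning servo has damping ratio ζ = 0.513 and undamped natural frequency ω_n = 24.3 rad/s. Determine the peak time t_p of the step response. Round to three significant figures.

The damped frequency is ω_d = ω_n√(1−ζ²) = 24.3·√(1−0.263) = 20.9 rad/s.
Peak time t_p = π/ω_d = π/20.9 = 0.151 s.

t_p ≈ 0.151 s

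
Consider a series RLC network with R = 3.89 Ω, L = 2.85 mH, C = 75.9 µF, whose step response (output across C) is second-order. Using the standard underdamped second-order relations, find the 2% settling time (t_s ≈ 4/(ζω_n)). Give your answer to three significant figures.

For a series RLC circuit (capacitor voltage as output), ω_n = 1/√(LC) = 1/√(2.85 mH · 75.9 µF) = 2150 rad/s.
ζ = (R/2)·√(C/L) = (3.89/2)·√(75.9 µF/2.85 mH) = 0.317.
t_s ≈ 4/(ζω_n) = 0.00586 s.

t_s ≈ 0.00586 s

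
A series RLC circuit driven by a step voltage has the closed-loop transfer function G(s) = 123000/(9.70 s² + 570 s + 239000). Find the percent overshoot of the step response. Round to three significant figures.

%OS ≈ 55.0%

Dividing through by 9.70: denominator becomes s² + 58.76 s + 24640.
So ω_n = √24640 = 157 rad/s and ζ = 58.76/(2·157) = 0.187.
%OS = 100 e^{−πζ/√(1−ζ²)} with ζ = 0.187 gives 55.0%.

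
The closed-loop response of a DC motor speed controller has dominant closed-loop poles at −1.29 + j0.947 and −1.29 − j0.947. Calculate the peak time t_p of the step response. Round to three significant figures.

t_p ≈ 3.32 s

t_p = π/ω_d with ω_d = 0.947 (the imaginary part), so t_p = 3.32 s.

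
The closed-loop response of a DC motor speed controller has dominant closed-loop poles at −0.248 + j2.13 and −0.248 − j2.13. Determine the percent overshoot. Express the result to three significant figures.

With σ = 0.248, ω_d = 2.13: ω_n = √(σ²+ω_d²) = 2.14 rad/s, ζ = σ/ω_n = 0.116.
Overshoot: exp(−π·0.116/√(1−0.116²)) = 0.694, i.e. 69.4%.

%OS ≈ 69.4%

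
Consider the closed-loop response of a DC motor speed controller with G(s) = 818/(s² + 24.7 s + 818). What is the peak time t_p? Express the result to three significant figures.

t_p ≈ 0.122 s

Comparing the denominator to s² + 2ζω_n s + ω_n²: ω_n = √818 = 28.6 rad/s, and 2ζω_n = 24.7 so ζ = 24.7/(2·28.6) = 0.432.
The damped frequency ω_d = ω_n√(1−ζ²) = 25.8 rad/s. Then t_p = π/ω_d = 0.122 s.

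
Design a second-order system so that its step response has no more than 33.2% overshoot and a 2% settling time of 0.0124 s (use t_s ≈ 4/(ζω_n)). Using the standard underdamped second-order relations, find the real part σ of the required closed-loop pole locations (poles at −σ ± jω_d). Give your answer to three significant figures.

σ ≈ 323

The settling-time spec alone fixes σ = ζω_n = 4/t_s = 4/0.0124 = 323.
(Overshoot then fixes ζ = 0.331 and hence ω_d = σ·√(1−ζ²)/ζ = 919 rad/s.)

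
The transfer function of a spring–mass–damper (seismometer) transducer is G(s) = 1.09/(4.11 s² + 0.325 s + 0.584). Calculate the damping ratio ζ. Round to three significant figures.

Dividing through by 4.11: denominator becomes s² + 0.07908 s + 0.1421.
So ω_n = √0.1421 = 0.377 rad/s and ζ = 0.07908/(2·0.377) = 0.105.

ζ ≈ 0.105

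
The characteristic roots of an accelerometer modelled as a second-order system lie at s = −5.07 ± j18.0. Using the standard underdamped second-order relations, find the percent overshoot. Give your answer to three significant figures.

%OS ≈ 41.3%

|pole| = ω_n = √(5.07² + 18.0²) = 18.7 rad/s; ζ = cos θ = σ/ω_n = 0.271.
%OS = 100·exp(−πζ/√(1−ζ²)) = 41.3%.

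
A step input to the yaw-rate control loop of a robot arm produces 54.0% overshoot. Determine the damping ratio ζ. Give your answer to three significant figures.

ζ ≈ 0.192

Inverting the overshoot relation: ζ = |ln 0.540|/√(π² + ln²0.540) = 0.192.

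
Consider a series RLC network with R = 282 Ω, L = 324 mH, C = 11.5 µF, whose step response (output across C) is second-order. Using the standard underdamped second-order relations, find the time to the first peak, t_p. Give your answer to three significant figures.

For a series RLC circuit (capacitor voltage as output), ω_n = 1/√(LC) = 1/√(324 mH · 11.5 µF) = 518 rad/s.
ζ = (R/2)·√(C/L) = (282/2)·√(11.5 µF/324 mH) = 0.840.
ω_d = ω_n√(1−ζ²) = 281 rad/s. t_p = π/ω_d = 0.0112 s.

t_p ≈ 0.0112 s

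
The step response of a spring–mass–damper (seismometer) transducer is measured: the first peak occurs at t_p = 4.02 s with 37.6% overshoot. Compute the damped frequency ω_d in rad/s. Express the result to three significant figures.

t_p = π/ω_d, so ω_d = π/4.02 = 0.781 rad/s.

ω_d ≈ 0.781 rad/s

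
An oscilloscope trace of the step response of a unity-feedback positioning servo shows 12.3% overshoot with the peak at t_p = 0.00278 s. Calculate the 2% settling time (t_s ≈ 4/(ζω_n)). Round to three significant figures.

From the overshoot, ζ = −ln(OS)/√(π²+ln²(OS)) = 0.555.
t_p = π/ω_d ⇒ ω_d = 1130 rad/s; then ω_n = ω_d/√(1−ζ²) = 1360 rad/s.
t_s ≈ 4/(ζω_n) = 4/(0.555·1360) = 0.00531 s.

t_s ≈ 0.00531 s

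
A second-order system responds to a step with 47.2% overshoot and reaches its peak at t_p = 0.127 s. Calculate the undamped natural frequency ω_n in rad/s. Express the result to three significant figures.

ω_n ≈ 25.4 rad/s

From the overshoot, ζ = −ln(OS)/√(π²+ln²(OS)) = 0.232.
From t_p = π/ω_d, ω_d = π/0.127 = 24.7 rad/s, so ω_n = ω_d/√(1−ζ²) = 25.4 rad/s.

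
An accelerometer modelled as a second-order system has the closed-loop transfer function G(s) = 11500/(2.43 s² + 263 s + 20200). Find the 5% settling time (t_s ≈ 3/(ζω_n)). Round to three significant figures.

t_s ≈ 0.0554 s

Dividing through by 2.43: denominator becomes s² + 108.2 s + 8313.
So ω_n = √8313 = 91.2 rad/s and ζ = 108.2/(2·91.2) = 0.594.
t_s ≈ 3/(ζω_n) = 0.0554 s.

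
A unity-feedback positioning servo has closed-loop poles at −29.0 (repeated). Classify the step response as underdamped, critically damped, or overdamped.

Since there is a repeated negative-real pole, the response is critically damped.

critically damped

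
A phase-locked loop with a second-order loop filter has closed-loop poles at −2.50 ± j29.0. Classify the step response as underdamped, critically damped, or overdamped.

Since the poles form a complex-conjugate pair with nonzero imaginary part, the response is underdamped.

underdamped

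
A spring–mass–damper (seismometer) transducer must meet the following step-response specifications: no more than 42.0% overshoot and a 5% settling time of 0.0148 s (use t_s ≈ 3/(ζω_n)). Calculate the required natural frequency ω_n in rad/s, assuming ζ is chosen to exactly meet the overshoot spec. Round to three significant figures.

ω_n ≈ 762 rad/s

From %OS = 100·exp(−πζ/√(1−ζ²)), invert to get ζ = −ln(OS)/√(π² + ln²(OS)) with OS = 0.420.
−ln 0.420 = 0.8675, so ζ = 0.8675/√(π² + 0.7526) = 0.266.
From t_s ≈ 3/(ζω_n): ω_n = 3/(ζ·t_s) = 3/(0.266·0.0148) = 762 rad/s.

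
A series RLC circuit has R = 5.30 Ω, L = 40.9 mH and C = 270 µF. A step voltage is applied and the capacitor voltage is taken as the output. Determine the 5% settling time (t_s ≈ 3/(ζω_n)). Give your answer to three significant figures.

t_s ≈ 0.0463 s

For a series RLC circuit (capacitor voltage as output), ω_n = 1/√(LC) = 1/√(40.9 mH · 270 µF) = 301 rad/s.
ζ = (R/2)·√(C/L) = (5.30/2)·√(270 µF/40.9 mH) = 0.215.
t_s ≈ 3/(ζω_n) = 0.0463 s.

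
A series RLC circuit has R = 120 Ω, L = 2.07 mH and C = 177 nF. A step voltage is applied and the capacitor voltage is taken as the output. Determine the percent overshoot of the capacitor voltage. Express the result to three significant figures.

%OS ≈ 12.3%

For a series RLC circuit (capacitor voltage as output), ω_n = 1/√(LC) = 1/√(2.07 mH · 177 nF) = 52200 rad/s.
ζ = (R/2)·√(C/L) = (120/2)·√(177 nF/2.07 mH) = 0.555.
%OS = 100·exp(−πζ/√(1−ζ²)) = 12.3%.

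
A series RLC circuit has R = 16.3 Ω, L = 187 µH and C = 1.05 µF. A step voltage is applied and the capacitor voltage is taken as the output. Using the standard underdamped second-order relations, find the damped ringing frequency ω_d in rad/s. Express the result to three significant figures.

For a series RLC circuit (capacitor voltage as output), ω_n = 1/√(LC) = 1/√(187 µH · 1.05 µF) = 71400 rad/s.
ζ = (R/2)·√(C/L) = (16.3/2)·√(1.05 µF/187 µH) = 0.611.
ω_d = 71400·√(1 − 0.611²) = 56500 rad/s.

ω_d ≈ 56500 rad/s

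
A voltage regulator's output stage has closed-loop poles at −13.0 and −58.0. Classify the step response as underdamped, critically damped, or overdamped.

overdamped

Since the poles are distinct, negative and real, the response is overdamped.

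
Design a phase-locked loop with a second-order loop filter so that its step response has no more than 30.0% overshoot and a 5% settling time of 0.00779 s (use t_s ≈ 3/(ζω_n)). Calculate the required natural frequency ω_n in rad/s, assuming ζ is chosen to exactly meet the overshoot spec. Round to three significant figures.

From %OS = 100·exp(−πζ/√(1−ζ²)), invert to get ζ = −ln(OS)/√(π² + ln²(OS)) with OS = 0.300.
−ln 0.300 = 1.204, so ζ = 1.204/√(π² + 1.450) = 0.358.
From t_s ≈ 3/(ζω_n): ω_n = 3/(ζ·t_s) = 3/(0.358·0.00779) = 1080 rad/s.

ω_n ≈ 1080 rad/s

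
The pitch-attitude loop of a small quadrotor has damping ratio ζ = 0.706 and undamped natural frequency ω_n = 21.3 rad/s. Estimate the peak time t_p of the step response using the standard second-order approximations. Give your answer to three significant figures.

t_p ≈ 0.208 s

The damped frequency is ω_d = ω_n√(1−ζ²) = 21.3·√(1−0.498) = 15.1 rad/s.
Peak time t_p = π/ω_d = π/15.1 = 0.208 s.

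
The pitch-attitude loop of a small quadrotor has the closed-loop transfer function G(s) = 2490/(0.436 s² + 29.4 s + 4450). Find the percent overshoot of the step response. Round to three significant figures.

%OS ≈ 32.9%

Dividing through by 0.436: denominator becomes s² + 67.43 s + 10210.
So ω_n = √10210 = 101 rad/s and ζ = 67.43/(2·101) = 0.334.
%OS = 100 e^{−πζ/√(1−ζ²)} with ζ = 0.334 gives 32.9%.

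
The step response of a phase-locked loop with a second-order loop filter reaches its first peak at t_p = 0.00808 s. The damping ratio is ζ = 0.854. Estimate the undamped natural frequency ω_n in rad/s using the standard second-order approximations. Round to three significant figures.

ω_n ≈ 747 rad/s

Peak time t_p = π/ω_d, so ω_d = π/t_p = π/0.00808 = 389 rad/s.
ω_n = ω_d/√(1−ζ²) = 389/√0.271 = 747 rad/s.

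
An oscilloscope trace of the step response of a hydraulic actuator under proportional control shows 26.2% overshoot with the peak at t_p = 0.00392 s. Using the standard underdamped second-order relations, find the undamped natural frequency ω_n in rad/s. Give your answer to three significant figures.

The overshoot fixes ζ = −ln(OS)/√(π²+ln²(OS)) = 0.392.
From t_p = π/ω_d, ω_d = π/0.00392 = 801 rad/s, so ω_n = ω_d/√(1−ζ²) = 871 rad/s.

ω_n ≈ 871 rad/s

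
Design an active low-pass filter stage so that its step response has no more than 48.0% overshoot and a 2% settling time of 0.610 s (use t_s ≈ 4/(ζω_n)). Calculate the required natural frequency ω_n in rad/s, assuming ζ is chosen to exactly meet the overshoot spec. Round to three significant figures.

Inverting the overshoot relation: ζ = |ln 0.480|/√(π² + ln²0.480) = 0.228.
Then ω_n = 4/(ζ t_s) = 4/(0.228 × 0.610) = 28.8 rad/s.

ω_n ≈ 28.8 rad/s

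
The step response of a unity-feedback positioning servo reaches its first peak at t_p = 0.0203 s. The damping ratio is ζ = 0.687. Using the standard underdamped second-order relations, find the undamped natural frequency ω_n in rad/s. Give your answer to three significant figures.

ω_n ≈ 213 rad/s

Peak time t_p = π/ω_d, so ω_d = π/t_p = π/0.0203 = 155 rad/s.
ω_n = ω_d/√(1−ζ²) = 155/√0.528 = 213 rad/s.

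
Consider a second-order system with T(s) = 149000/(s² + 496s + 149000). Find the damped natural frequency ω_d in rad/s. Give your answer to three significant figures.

ω_d ≈ 296 rad/s

ω_n = √149000 = 386 rad/s; ζ = 496/(2·386) = 0.642.
The damped frequency ω_d = ω_n√(1−ζ²) = 296 rad/s.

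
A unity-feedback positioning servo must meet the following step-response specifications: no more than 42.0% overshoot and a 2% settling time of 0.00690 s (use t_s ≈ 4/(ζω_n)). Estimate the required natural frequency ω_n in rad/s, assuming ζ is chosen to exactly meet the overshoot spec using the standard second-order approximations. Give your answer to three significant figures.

ω_n ≈ 2180 rad/s

From %OS = 100·exp(−πζ/√(1−ζ²)), invert to get ζ = −ln(OS)/√(π² + ln²(OS)) with OS = 0.420.
−ln 0.420 = 0.8675, so ζ = 0.8675/√(π² + 0.7526) = 0.266.
Then ω_n = 4/(ζ t_s) = 4/(0.266 × 0.00690) = 2180 rad/s.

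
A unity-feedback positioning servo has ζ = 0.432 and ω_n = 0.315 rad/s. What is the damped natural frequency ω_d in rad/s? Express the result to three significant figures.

ω_d ≈ 0.284 rad/s

ω_d = ω_n√(1−ζ²) = 0.315·√0.813 = 0.284 rad/s.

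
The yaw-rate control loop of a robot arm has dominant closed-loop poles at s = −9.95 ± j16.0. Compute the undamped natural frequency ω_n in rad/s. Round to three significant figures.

With σ = 9.95, ω_d = 16.0: ω_n = √(σ²+ω_d²) = 18.8 rad/s, ζ = σ/ω_n = 0.528.

ω_n ≈ 18.8 rad/s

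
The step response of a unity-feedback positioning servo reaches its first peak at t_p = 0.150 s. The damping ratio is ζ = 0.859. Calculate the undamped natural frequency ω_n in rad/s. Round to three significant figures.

ω_n ≈ 40.9 rad/s

Peak time t_p = π/ω_d, so ω_d = π/t_p = π/0.150 = 20.9 rad/s.
ω_n = ω_d/√(1−ζ²) = 20.9/√0.262 = 40.9 rad/s.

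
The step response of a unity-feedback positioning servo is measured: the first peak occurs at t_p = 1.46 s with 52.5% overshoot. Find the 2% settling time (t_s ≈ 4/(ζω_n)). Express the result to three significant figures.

The overshoot fixes ζ = −ln(OS)/√(π²+ln²(OS)) = 0.201.
From t_p = π/ω_d, ω_d = π/1.46 = 2.15 rad/s, so ω_n = ω_d/√(1−ζ²) = 2.20 rad/s.
t_s ≈ 4/(ζω_n) = 4/(0.201·2.20) = 9.06 s.

t_s ≈ 9.06 s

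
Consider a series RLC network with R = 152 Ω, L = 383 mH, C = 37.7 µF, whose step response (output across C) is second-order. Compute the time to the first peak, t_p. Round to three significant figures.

t_p ≈ 0.0182 s

For a series RLC circuit (capacitor voltage as output), ω_n = 1/√(LC) = 1/√(383 mH · 37.7 µF) = 263 rad/s.
ζ = (R/2)·√(C/L) = (152/2)·√(37.7 µF/383 mH) = 0.754.
ω_d = 263·√(1 − 0.754²) = 173 rad/s. t_p = π/ω_d = 0.0182 s.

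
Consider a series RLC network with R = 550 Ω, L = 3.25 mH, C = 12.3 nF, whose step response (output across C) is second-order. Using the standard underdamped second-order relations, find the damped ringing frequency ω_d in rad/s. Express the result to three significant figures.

For a series RLC circuit (capacitor voltage as output), ω_n = 1/√(LC) = 1/√(3.25 mH · 12.3 nF) = 158000 rad/s.
ζ = (R/2)·√(C/L) = (550/2)·√(12.3 nF/3.25 mH) = 0.535.
ω_d = ω_n√(1−ζ²) = 134000 rad/s.

ω_d ≈ 134000 rad/s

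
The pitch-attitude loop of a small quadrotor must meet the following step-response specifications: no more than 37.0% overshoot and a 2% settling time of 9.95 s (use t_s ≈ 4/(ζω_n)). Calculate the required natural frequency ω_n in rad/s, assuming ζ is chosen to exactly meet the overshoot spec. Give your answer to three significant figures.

Inverting the overshoot relation: ζ = |ln 0.370|/√(π² + ln²0.370) = 0.302.
From t_s ≈ 4/(ζω_n): ω_n = 4/(ζ·t_s) = 4/(0.302·9.95) = 1.33 rad/s.

ω_n ≈ 1.33 rad/s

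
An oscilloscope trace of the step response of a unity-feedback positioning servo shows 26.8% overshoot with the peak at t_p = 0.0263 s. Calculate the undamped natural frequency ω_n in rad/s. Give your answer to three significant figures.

ω_n ≈ 130 rad/s

From the overshoot, ζ = −ln(OS)/√(π²+ln²(OS)) = 0.387.
t_p = π/ω_d ⇒ ω_d = 119 rad/s; then ω_n = ω_d/√(1−ζ²) = 130 rad/s.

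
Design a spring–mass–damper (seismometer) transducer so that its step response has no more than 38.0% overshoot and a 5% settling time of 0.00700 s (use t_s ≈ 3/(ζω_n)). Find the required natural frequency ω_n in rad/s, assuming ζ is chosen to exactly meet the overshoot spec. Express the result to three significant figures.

ω_n ≈ 1460 rad/s

From %OS = 100·exp(−πζ/√(1−ζ²)), invert to get ζ = −ln(OS)/√(π² + ln²(OS)) with OS = 0.380.
−ln 0.380 = 0.9676, so ζ = 0.9676/√(π² + 0.9362) = 0.294.
From t_s ≈ 3/(ζω_n): ω_n = 3/(ζ·t_s) = 3/(0.294·0.00700) = 1460 rad/s.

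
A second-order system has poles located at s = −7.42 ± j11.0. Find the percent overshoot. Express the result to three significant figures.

%OS ≈ 12.0%

|pole| = ω_n = √(7.42² + 11.0²) = 13.3 rad/s; ζ = cos θ = σ/ω_n = 0.559.
%OS = 100·exp(−πζ/√(1−ζ²)) = 12.0%.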